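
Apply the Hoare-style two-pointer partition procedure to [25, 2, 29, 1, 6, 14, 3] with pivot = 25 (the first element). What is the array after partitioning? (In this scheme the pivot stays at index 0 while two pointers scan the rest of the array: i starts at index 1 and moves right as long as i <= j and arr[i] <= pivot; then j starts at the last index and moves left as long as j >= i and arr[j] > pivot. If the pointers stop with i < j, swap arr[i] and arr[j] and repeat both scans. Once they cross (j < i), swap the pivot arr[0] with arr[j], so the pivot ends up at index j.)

Hoare-style two-pointer partition with pivot = 25:

Initial array: [25, 2, 29, 1, 6, 14, 3]

Pointers start at i = 1, j = 6.
i stops at index 2 (arr[2]=29 > 25), j stops at index 6 (arr[6]=3 <= 25): swap arr[2] and arr[6], array becomes [25, 2, 3, 1, 6, 14, 29]
i ends at 6, j ends at 5: the pointers have crossed (j < i), so scanning stops.

Swap pivot arr[0] with arr[5] to place pivot at position 5: [14, 2, 3, 1, 6, 25, 29]
Pivot position: 5

After partitioning with pivot 25, the array becomes [14, 2, 3, 1, 6, 25, 29]. The pivot is placed at index 5. All elements to the left of the pivot are <= 25, and all elements to the right are > 25.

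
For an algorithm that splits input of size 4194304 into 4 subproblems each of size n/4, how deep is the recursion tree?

For divide and conquer with division factor 4:

Problem sizes at each level:
Level 0: 4194304
Level 1: 1048576
Level 2: 262144
Level 3: 65536
Level 4: 16384
Level 5: 4096
Level 6: 1024
Level 7: 256
Level 8: 64
Level 9: 16
Level 10: 4
Level 11: 1

The root is level 0 and the size-1 base case is level 11 (the tree spans levels 0 through 11, i.e. 12 levels counting the root), so the depth is the number of divisions: log_4(4194304) = 11

The recursion tree depth is log_4(4194304) = 11. At each level, the problem size is divided by 4, so it takes 11 divisions to reduce to a base case of size 1. The algorithm makes 4 recursive calls at each level.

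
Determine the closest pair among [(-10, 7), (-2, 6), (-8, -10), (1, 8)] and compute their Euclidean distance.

Computing all pairwise distances among 4 points:

d((-10, 7), (-2, 6)) = 8.0623
d((-10, 7), (-8, -10)) = 17.1172
d((-10, 7), (1, 8)) = 11.0454
d((-2, 6), (-8, -10)) = 17.088
d((-2, 6), (1, 8)) = 3.6056 <-- minimum
d((-8, -10), (1, 8)) = 20.1246

Closest pair: (-2, 6) and (1, 8) with distance 3.6056

The closest pair is (-2, 6) and (1, 8) with Euclidean distance 3.6056. For 4 points, brute-force pairwise comparison is shown above. For large n, the divide-and-conquer algorithm (sort by x, recurse on halves, check the dividing strip) achieves O(n log n).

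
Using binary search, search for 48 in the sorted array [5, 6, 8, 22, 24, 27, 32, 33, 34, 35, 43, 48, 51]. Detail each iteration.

Binary search for 48 in [5, 6, 8, 22, 24, 27, 32, 33, 34, 35, 43, 48, 51]:

lo=0, hi=12, mid=6, arr[mid]=32 -> 32 < 48, search right half
lo=7, hi=12, mid=9, arr[mid]=35 -> 35 < 48, search right half
lo=10, hi=12, mid=11, arr[mid]=48 -> Found target at index 11!

Binary search finds 48 at index 11 after 3 comparisons. The search repeatedly halves the search space by comparing with the middle element.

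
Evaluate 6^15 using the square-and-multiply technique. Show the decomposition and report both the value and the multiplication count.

Computing 6^15 by squaring (build up from 6^1; each line after the first costs one multiplication):

6^1 = 6
6^2 = (6^1)^2 = 6^2 = 36
6^3 = 6 * 6^2 = 6 * 36 = 216
6^6 = (6^3)^2 = 216^2 = 46656
6^7 = 6 * 6^6 = 6 * 46656 = 279936
6^14 = (6^7)^2 = 279936^2 = 78364164096
6^15 = 6 * 6^14 = 6 * 78364164096 = 470184984576

Result: 470184984576
Multiplications needed: 6 (6 lines after 6^1)

6^15 = 470184984576. Using exponentiation by squaring, this requires 6 multiplications. The key idea: if the exponent is even, square the half-power; if odd, multiply by the base once.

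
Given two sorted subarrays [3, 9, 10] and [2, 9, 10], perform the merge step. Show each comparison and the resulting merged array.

Merging process:

Compare 3 vs 2: take 2 from right. Merged: [2]
Compare 3 vs 9: take 3 from left. Merged: [2, 3]
Compare 9 vs 9: take 9 from left. Merged: [2, 3, 9]
Compare 10 vs 9: take 9 from right. Merged: [2, 3, 9, 9]
Compare 10 vs 10: take 10 from left. Merged: [2, 3, 9, 9, 10]
Append remaining from right: [10]. Merged: [2, 3, 9, 9, 10, 10]

Final merged array: [2, 3, 9, 9, 10, 10]
Total comparisons: 5

The merged array is [2, 3, 9, 9, 10, 10], requiring 5 comparisons. The merge step runs in O(n) time where n is the total number of elements.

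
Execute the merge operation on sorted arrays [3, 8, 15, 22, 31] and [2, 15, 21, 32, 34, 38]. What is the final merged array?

Merging process:

Compare 3 vs 2: take 2 from right. Merged: [2]
Compare 3 vs 15: take 3 from left. Merged: [2, 3]
Compare 8 vs 15: take 8 from left. Merged: [2, 3, 8]
Compare 15 vs 15: take 15 from left. Merged: [2, 3, 8, 15]
Compare 22 vs 15: take 15 from right. Merged: [2, 3, 8, 15, 15]
Compare 22 vs 21: take 21 from right. Merged: [2, 3, 8, 15, 15, 21]
Compare 22 vs 32: take 22 from left. Merged: [2, 3, 8, 15, 15, 21, 22]
Compare 31 vs 32: take 31 from left. Merged: [2, 3, 8, 15, 15, 21, 22, 31]
Append remaining from right: [32, 34, 38]. Merged: [2, 3, 8, 15, 15, 21, 22, 31, 32, 34, 38]

Final merged array: [2, 3, 8, 15, 15, 21, 22, 31, 32, 34, 38]
Total comparisons: 8

The merged array is [2, 3, 8, 15, 15, 21, 22, 31, 32, 34, 38], requiring 8 comparisons. The merge step runs in O(n) time where n is the total number of elements.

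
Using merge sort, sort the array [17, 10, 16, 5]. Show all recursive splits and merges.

Merge sort trace:

Split: [17, 10, 16, 5] -> [17, 10] and [16, 5]
  Split: [17, 10] -> [17] and [10]
  Merge: [17] + [10] -> [10, 17]
  Split: [16, 5] -> [16] and [5]
  Merge: [16] + [5] -> [5, 16]
Merge: [10, 17] + [5, 16] -> [5, 10, 16, 17]

Final sorted array: [5, 10, 16, 17]

The merge sort proceeds by recursively splitting the array and merging sorted halves.
After all merges, the sorted array is [5, 10, 16, 17].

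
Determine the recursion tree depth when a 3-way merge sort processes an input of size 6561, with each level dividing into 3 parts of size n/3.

For divide and conquer with division factor 3:

Problem sizes at each level:
Level 0: 6561
Level 1: 2187
Level 2: 729
Level 3: 243
Level 4: 81
Level 5: 27
Level 6: 9
Level 7: 3
Level 8: 1

The root is level 0 and the size-1 base case is level 8 (the tree spans levels 0 through 8, i.e. 9 levels counting the root), so the depth is the number of divisions: log_3(6561) = 8

The recursion tree depth is log_3(6561) = 8. At each level, the problem size is divided by 3, so it takes 8 divisions to reduce to a base case of size 1. The algorithm makes 3 recursive calls at each level.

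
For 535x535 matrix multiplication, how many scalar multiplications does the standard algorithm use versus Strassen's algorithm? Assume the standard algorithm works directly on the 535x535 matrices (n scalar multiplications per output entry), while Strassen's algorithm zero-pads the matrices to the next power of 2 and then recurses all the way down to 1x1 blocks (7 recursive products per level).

Matrix multiplication for 535x535 matrices:

Strassen's algorithm requires power-of-2 dimensions. Pad 535x535 to 1024x1024 (next power of 2).

Standard algorithm: 535^3 = 153130375 multiplications
Strassen's algorithm: 7^(log2(1024)) = 7^10 = 282475249 multiplications
Difference: 153130375 - 282475249 = -129344874 (Strassen uses MORE here due to padding overhead — for small or just-over-power-of-2 n, padding can outweigh the per-level savings)

Standard: 153130375 multiplications (535^3). Strassen: 282475249 multiplications (7^10, after padding to 1024x1024). Strassen reduces 8 recursive multiplications to 7 at each level.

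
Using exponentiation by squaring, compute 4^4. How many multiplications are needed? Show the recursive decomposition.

Computing 4^4 by squaring (build up from 4^1; each line after the first costs one multiplication):

4^1 = 4
4^2 = (4^1)^2 = 4^2 = 16
4^4 = (4^2)^2 = 16^2 = 256

Result: 256
Multiplications needed: 2 (2 lines after 4^1)

4^4 = 256. Using exponentiation by squaring, this requires 2 multiplications. The key idea: if the exponent is even, square the half-power; if odd, multiply by the base once.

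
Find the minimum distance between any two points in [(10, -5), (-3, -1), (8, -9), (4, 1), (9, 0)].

Computing all pairwise distances among 5 points:

d((10, -5), (-3, -1)) = 13.6015
d((10, -5), (8, -9)) = 4.4721 <-- minimum
d((10, -5), (4, 1)) = 8.4853
d((10, -5), (9, 0)) = 5.099
d((-3, -1), (8, -9)) = 13.6015
d((-3, -1), (4, 1)) = 7.2801
d((-3, -1), (9, 0)) = 12.0416
d((8, -9), (4, 1)) = 10.7703
d((8, -9), (9, 0)) = 9.0554
d((4, 1), (9, 0)) = 5.099

Closest pair: (10, -5) and (8, -9) with distance 4.4721

The closest pair is (10, -5) and (8, -9) with Euclidean distance 4.4721. For 5 points, brute-force pairwise comparison is shown above. For large n, the divide-and-conquer algorithm (sort by x, recurse on halves, check the dividing strip) achieves O(n log n).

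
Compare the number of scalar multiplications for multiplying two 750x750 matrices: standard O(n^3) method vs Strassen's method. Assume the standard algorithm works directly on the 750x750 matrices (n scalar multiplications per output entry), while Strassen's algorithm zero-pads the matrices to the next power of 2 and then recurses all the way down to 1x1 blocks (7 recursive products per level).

Matrix multiplication for 750x750 matrices:

Strassen's algorithm requires power-of-2 dimensions. Pad 750x750 to 1024x1024 (next power of 2).

Standard algorithm: 750^3 = 421875000 multiplications
Strassen's algorithm: 7^(log2(1024)) = 7^10 = 282475249 multiplications
Savings: 421875000 - 282475249 = 139399751 multiplications

Standard: 421875000 multiplications (750^3). Strassen: 282475249 multiplications (7^10, after padding to 1024x1024). Strassen reduces 8 recursive multiplications to 7 at each level.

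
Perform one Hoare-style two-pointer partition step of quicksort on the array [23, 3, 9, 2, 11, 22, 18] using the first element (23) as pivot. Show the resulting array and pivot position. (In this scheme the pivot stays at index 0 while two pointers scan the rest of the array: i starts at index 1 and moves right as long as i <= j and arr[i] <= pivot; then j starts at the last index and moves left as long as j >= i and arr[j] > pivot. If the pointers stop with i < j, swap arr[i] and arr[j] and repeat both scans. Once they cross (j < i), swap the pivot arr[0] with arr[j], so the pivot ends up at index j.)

Hoare-style two-pointer partition with pivot = 23:

Initial array: [23, 3, 9, 2, 11, 22, 18]

Pointers start at i = 1, j = 6.
i ends at 7, j ends at 6: the pointers have crossed (j < i), so scanning stops.

Swap pivot arr[0] with arr[6] to place pivot at position 6: [18, 3, 9, 2, 11, 22, 23]
Pivot position: 6

After partitioning with pivot 23, the array becomes [18, 3, 9, 2, 11, 22, 23]. The pivot is placed at index 6. All elements to the left of the pivot are <= 23, and all elements to the right are > 23.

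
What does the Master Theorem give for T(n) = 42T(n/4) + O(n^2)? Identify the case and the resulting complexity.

Master Theorem for T(n) = 42T(n/4) + O(n^2):

a = 42, b = 4, c = 2
log_b(a) = log_4(42) = 2.6962

Case 1: c = 2 < log_4(42) = 2.6962
T(n) = O(n^(log_4 42))

For T(n) = 42T(n/4) + O(n^2): log_4(42) = 2.6962. This is Case 1 of the Master Theorem (c < log_b(a), work dominated by leaves), giving O(n^(log_4 42)).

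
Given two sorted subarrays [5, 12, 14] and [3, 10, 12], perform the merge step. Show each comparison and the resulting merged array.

Merging process:

Compare 5 vs 3: take 3 from right. Merged: [3]
Compare 5 vs 10: take 5 from left. Merged: [3, 5]
Compare 12 vs 10: take 10 from right. Merged: [3, 5, 10]
Compare 12 vs 12: take 12 from left. Merged: [3, 5, 10, 12]
Compare 14 vs 12: take 12 from right. Merged: [3, 5, 10, 12, 12]
Append remaining from left: [14]. Merged: [3, 5, 10, 12, 12, 14]

Final merged array: [3, 5, 10, 12, 12, 14]
Total comparisons: 5

The merged array is [3, 5, 10, 12, 12, 14], requiring 5 comparisons. The merge step runs in O(n) time where n is the total number of elements.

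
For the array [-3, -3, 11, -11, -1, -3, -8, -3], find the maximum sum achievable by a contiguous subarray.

Using Kadane's algorithm on [-3, -3, 11, -11, -1, -3, -8, -3]:

Scanning through the array:
Position 1 (value -3): max_ending_here = -3, max_so_far = -3
Position 2 (value 11): max_ending_here = 11, max_so_far = 11
Position 3 (value -11): max_ending_here = 0, max_so_far = 11
Position 4 (value -1): max_ending_here = -1, max_so_far = 11
Position 5 (value -3): max_ending_here = -3, max_so_far = 11
Position 6 (value -8): max_ending_here = -8, max_so_far = 11
Position 7 (value -3): max_ending_here = -3, max_so_far = 11

Maximum subarray: [11]
Maximum sum: 11

The maximum subarray is [11] with sum 11. This subarray runs from index 2 to index 2.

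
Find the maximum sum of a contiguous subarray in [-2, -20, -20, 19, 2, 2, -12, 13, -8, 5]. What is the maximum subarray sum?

Using Kadane's algorithm on [-2, -20, -20, 19, 2, 2, -12, 13, -8, 5]:

Scanning through the array:
Position 1 (value -20): max_ending_here = -20, max_so_far = -2
Position 2 (value -20): max_ending_here = -20, max_so_far = -2
Position 3 (value 19): max_ending_here = 19, max_so_far = 19
Position 4 (value 2): max_ending_here = 21, max_so_far = 21
Position 5 (value 2): max_ending_here = 23, max_so_far = 23
Position 6 (value -12): max_ending_here = 11, max_so_far = 23
Position 7 (value 13): max_ending_here = 24, max_so_far = 24
Position 8 (value -8): max_ending_here = 16, max_so_far = 24
Position 9 (value 5): max_ending_here = 21, max_so_far = 24

Maximum subarray: [19, 2, 2, -12, 13]
Maximum sum: 24

The maximum subarray is [19, 2, 2, -12, 13] with sum 24. This subarray runs from index 3 to index 7.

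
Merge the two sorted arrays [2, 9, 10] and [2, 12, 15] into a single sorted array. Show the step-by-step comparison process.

Merging process:

Compare 2 vs 2: take 2 from left. Merged: [2]
Compare 9 vs 2: take 2 from right. Merged: [2, 2]
Compare 9 vs 12: take 9 from left. Merged: [2, 2, 9]
Compare 10 vs 12: take 10 from left. Merged: [2, 2, 9, 10]
Append remaining from right: [12, 15]. Merged: [2, 2, 9, 10, 12, 15]

Final merged array: [2, 2, 9, 10, 12, 15]
Total comparisons: 4

The merged array is [2, 2, 9, 10, 12, 15], requiring 4 comparisons. The merge step runs in O(n) time where n is the total number of elements.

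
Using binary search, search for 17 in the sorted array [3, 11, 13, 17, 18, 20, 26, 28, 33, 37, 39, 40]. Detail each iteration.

Binary search for 17 in [3, 11, 13, 17, 18, 20, 26, 28, 33, 37, 39, 40]:

lo=0, hi=11, mid=5, arr[mid]=20 -> 20 > 17, search left half
lo=0, hi=4, mid=2, arr[mid]=13 -> 13 < 17, search right half
lo=3, hi=4, mid=3, arr[mid]=17 -> Found target at index 3!

Binary search finds 17 at index 3 after 3 comparisons. The search repeatedly halves the search space by comparing with the middle element.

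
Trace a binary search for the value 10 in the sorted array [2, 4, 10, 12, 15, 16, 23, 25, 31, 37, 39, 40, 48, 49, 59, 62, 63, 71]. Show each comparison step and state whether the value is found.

Binary search for 10 in [2, 4, 10, 12, 15, 16, 23, 25, 31, 37, 39, 40, 48, 49, 59, 62, 63, 71]:

lo=0, hi=17, mid=8, arr[mid]=31 -> 31 > 10, search left half
lo=0, hi=7, mid=3, arr[mid]=12 -> 12 > 10, search left half
lo=0, hi=2, mid=1, arr[mid]=4 -> 4 < 10, search right half
lo=2, hi=2, mid=2, arr[mid]=10 -> Found target at index 2!

Binary search finds 10 at index 2 after 4 comparisons. The search repeatedly halves the search space by comparing with the middle element.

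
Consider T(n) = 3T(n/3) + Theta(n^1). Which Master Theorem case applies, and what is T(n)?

Master Theorem for T(n) = 3T(n/3) + O(n^1):

a = 3, b = 3, c = 1
log_b(a) = log_3(3) = 1.0000

Case 2: c = 1 = log_3(3) = 1.0000
T(n) = O(n^1 log n) = O(n log n)

For T(n) = 3T(n/3) + O(n^1): log_3(3) = 1.0000. This is Case 2 of the Master Theorem (c = log_b(a), equal work at all levels), giving O(n log n).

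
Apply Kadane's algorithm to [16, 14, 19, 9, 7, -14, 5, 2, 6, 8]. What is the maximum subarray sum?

Using Kadane's algorithm on [16, 14, 19, 9, 7, -14, 5, 2, 6, 8]:

Scanning through the array:
Position 1 (value 14): max_ending_here = 30, max_so_far = 30
Position 2 (value 19): max_ending_here = 49, max_so_far = 49
Position 3 (value 9): max_ending_here = 58, max_so_far = 58
Position 4 (value 7): max_ending_here = 65, max_so_far = 65
Position 5 (value -14): max_ending_here = 51, max_so_far = 65
Position 6 (value 5): max_ending_here = 56, max_so_far = 65
Position 7 (value 2): max_ending_here = 58, max_so_far = 65
Position 8 (value 6): max_ending_here = 64, max_so_far = 65
Position 9 (value 8): max_ending_here = 72, max_so_far = 72

Maximum subarray: [16, 14, 19, 9, 7, -14, 5, 2, 6, 8]
Maximum sum: 72

The maximum subarray is [16, 14, 19, 9, 7, -14, 5, 2, 6, 8] with sum 72. This subarray runs from index 0 to index 9.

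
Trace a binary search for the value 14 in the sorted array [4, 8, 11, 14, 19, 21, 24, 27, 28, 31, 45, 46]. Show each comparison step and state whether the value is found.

Binary search for 14 in [4, 8, 11, 14, 19, 21, 24, 27, 28, 31, 45, 46]:

lo=0, hi=11, mid=5, arr[mid]=21 -> 21 > 14, search left half
lo=0, hi=4, mid=2, arr[mid]=11 -> 11 < 14, search right half
lo=3, hi=4, mid=3, arr[mid]=14 -> Found target at index 3!

Binary search finds 14 at index 3 after 3 comparisons. The search repeatedly halves the search space by comparing with the middle element.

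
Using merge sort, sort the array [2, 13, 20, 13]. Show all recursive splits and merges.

Merge sort trace:

Split: [2, 13, 20, 13] -> [2, 13] and [20, 13]
  Split: [2, 13] -> [2] and [13]
  Merge: [2] + [13] -> [2, 13]
  Split: [20, 13] -> [20] and [13]
  Merge: [20] + [13] -> [13, 20]
Merge: [2, 13] + [13, 20] -> [2, 13, 13, 20]

Final sorted array: [2, 13, 13, 20]

The merge sort proceeds by recursively splitting the array and merging sorted halves.
After all merges, the sorted array is [2, 13, 13, 20].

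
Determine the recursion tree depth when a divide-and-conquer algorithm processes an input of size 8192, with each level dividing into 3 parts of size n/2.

For divide and conquer with division factor 2:

Problem sizes at each level:
Level 0: 8192
Level 1: 4096
Level 2: 2048
Level 3: 1024
Level 4: 512
Level 5: 256
Level 6: 128
Level 7: 64
Level 8: 32
Level 9: 16
Level 10: 8
Level 11: 4
Level 12: 2
Level 13: 1

The root is level 0 and the size-1 base case is level 13 (the tree spans levels 0 through 13, i.e. 14 levels counting the root), so the depth is the number of divisions: log_2(8192) = 13

The recursion tree depth is log_2(8192) = 13. At each level, the problem size is divided by 2, so it takes 13 divisions to reduce to a base case of size 1. The algorithm makes 3 recursive calls at each level.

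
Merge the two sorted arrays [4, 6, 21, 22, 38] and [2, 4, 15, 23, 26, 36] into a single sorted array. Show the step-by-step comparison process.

Merging process:

Compare 4 vs 2: take 2 from right. Merged: [2]
Compare 4 vs 4: take 4 from left. Merged: [2, 4]
Compare 6 vs 4: take 4 from right. Merged: [2, 4, 4]
Compare 6 vs 15: take 6 from left. Merged: [2, 4, 4, 6]
Compare 21 vs 15: take 15 from right. Merged: [2, 4, 4, 6, 15]
Compare 21 vs 23: take 21 from left. Merged: [2, 4, 4, 6, 15, 21]
Compare 22 vs 23: take 22 from left. Merged: [2, 4, 4, 6, 15, 21, 22]
Compare 38 vs 23: take 23 from right. Merged: [2, 4, 4, 6, 15, 21, 22, 23]
Compare 38 vs 26: take 26 from right. Merged: [2, 4, 4, 6, 15, 21, 22, 23, 26]
Compare 38 vs 36: take 36 from right. Merged: [2, 4, 4, 6, 15, 21, 22, 23, 26, 36]
Append remaining from left: [38]. Merged: [2, 4, 4, 6, 15, 21, 22, 23, 26, 36, 38]

Final merged array: [2, 4, 4, 6, 15, 21, 22, 23, 26, 36, 38]
Total comparisons: 10

The merged array is [2, 4, 4, 6, 15, 21, 22, 23, 26, 36, 38], requiring 10 comparisons. The merge step runs in O(n) time where n is the total number of elements.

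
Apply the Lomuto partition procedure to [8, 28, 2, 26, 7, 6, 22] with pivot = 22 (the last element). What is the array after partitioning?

Lomuto partition with pivot = 22:

Initial array: [8, 28, 2, 26, 7, 6, 22]

arr[0]=8 <= 22: swap with position 0, array becomes [8, 28, 2, 26, 7, 6, 22]
arr[1]=28 > 22: no swap
arr[2]=2 <= 22: swap with position 1, array becomes [8, 2, 28, 26, 7, 6, 22]
arr[3]=26 > 22: no swap
arr[4]=7 <= 22: swap with position 2, array becomes [8, 2, 7, 26, 28, 6, 22]
arr[5]=6 <= 22: swap with position 3, array becomes [8, 2, 7, 6, 28, 26, 22]

Place pivot at position 4: [8, 2, 7, 6, 22, 26, 28]
Pivot position: 4

After partitioning with pivot 22, the array becomes [8, 2, 7, 6, 22, 26, 28]. The pivot is placed at index 4. All elements to the left of the pivot are <= 22, and all elements to the right are > 22.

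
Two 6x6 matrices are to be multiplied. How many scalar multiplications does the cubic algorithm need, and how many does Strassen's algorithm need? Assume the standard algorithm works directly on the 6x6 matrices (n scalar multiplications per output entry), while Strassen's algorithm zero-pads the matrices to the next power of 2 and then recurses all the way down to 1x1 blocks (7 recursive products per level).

Matrix multiplication for 6x6 matrices:

Strassen's algorithm requires power-of-2 dimensions. Pad 6x6 to 8x8 (next power of 2).

Standard algorithm: 6^3 = 216 multiplications
Strassen's algorithm: 7^(log2(8)) = 7^3 = 343 multiplications
Difference: 216 - 343 = -127 (Strassen uses MORE here due to padding overhead — for small or just-over-power-of-2 n, padding can outweigh the per-level savings)

Standard: 216 multiplications (6^3). Strassen: 343 multiplications (7^3, after padding to 8x8). Strassen reduces 8 recursive multiplications to 7 at each level.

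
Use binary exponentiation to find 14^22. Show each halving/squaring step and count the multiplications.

Computing 14^22 by squaring (build up from 14^1; each line after the first costs one multiplication):

14^1 = 14
14^2 = (14^1)^2 = 14^2 = 196
14^4 = (14^2)^2 = 196^2 = 38416
14^5 = 14 * 14^4 = 14 * 38416 = 537824
14^10 = (14^5)^2 = 537824^2 = 289254654976
14^11 = 14 * 14^10 = 14 * 289254654976 = 4049565169664
14^22 = (14^11)^2 = 4049565169664^2 = 16398978063355821105872896

Result: 16398978063355821105872896
Multiplications needed: 6 (6 lines after 14^1)

14^22 = 16398978063355821105872896. Using exponentiation by squaring, this requires 6 multiplications. The key idea: if the exponent is even, square the half-power; if odd, multiply by the base once.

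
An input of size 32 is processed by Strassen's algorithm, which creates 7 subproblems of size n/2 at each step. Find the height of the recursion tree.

For divide and conquer with division factor 2:

Problem sizes at each level:
Level 0: 32
Level 1: 16
Level 2: 8
Level 3: 4
Level 4: 2
Level 5: 1

The root is level 0 and the size-1 base case is level 5 (the tree spans levels 0 through 5, i.e. 6 levels counting the root), so the depth is the number of divisions: log_2(32) = 5

The recursion tree depth is log_2(32) = 5. At each level, the problem size is divided by 2, so it takes 5 divisions to reduce to a base case of size 1. The algorithm makes 7 recursive calls at each level.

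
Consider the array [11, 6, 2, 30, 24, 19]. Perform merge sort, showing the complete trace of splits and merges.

Merge sort trace:

Split: [11, 6, 2, 30, 24, 19] -> [11, 6, 2] and [30, 24, 19]
  Split: [11, 6, 2] -> [11] and [6, 2]
    Split: [6, 2] -> [6] and [2]
    Merge: [6] + [2] -> [2, 6]
  Merge: [11] + [2, 6] -> [2, 6, 11]
  Split: [30, 24, 19] -> [30] and [24, 19]
    Split: [24, 19] -> [24] and [19]
    Merge: [24] + [19] -> [19, 24]
  Merge: [30] + [19, 24] -> [19, 24, 30]
Merge: [2, 6, 11] + [19, 24, 30] -> [2, 6, 11, 19, 24, 30]

Final sorted array: [2, 6, 11, 19, 24, 30]

The merge sort proceeds by recursively splitting the array and merging sorted halves.
After all merges, the sorted array is [2, 6, 11, 19, 24, 30].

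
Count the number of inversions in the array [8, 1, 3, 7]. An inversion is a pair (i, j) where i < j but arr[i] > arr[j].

Finding inversions in [8, 1, 3, 7]:

(0, 1): arr[0]=8 > arr[1]=1
(0, 2): arr[0]=8 > arr[2]=3
(0, 3): arr[0]=8 > arr[3]=7

Total inversions: 3

The array has 3 inversion(s): (0,1), (0,2), (0,3). Each pair (i,j) satisfies i < j and arr[i] > arr[j].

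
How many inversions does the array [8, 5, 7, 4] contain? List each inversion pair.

Finding inversions in [8, 5, 7, 4]:

(0, 1): arr[0]=8 > arr[1]=5
(0, 2): arr[0]=8 > arr[2]=7
(0, 3): arr[0]=8 > arr[3]=4
(1, 3): arr[1]=5 > arr[3]=4
(2, 3): arr[2]=7 > arr[3]=4

Total inversions: 5

The array has 5 inversion(s): (0,1), (0,2), (0,3), (1,3), (2,3). Each pair (i,j) satisfies i < j and arr[i] > arr[j].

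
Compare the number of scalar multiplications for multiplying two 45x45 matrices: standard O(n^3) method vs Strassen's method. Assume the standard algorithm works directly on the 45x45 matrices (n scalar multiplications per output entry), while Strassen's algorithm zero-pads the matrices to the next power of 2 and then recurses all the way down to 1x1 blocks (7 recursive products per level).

Matrix multiplication for 45x45 matrices:

Strassen's algorithm requires power-of-2 dimensions. Pad 45x45 to 64x64 (next power of 2).

Standard algorithm: 45^3 = 91125 multiplications
Strassen's algorithm: 7^(log2(64)) = 7^6 = 117649 multiplications
Difference: 91125 - 117649 = -26524 (Strassen uses MORE here due to padding overhead — for small or just-over-power-of-2 n, padding can outweigh the per-level savings)

Standard: 91125 multiplications (45^3). Strassen: 117649 multiplications (7^6, after padding to 64x64). Strassen reduces 8 recursive multiplications to 7 at each level.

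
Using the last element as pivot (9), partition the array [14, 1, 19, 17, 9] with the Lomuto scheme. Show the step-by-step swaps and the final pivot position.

Lomuto partition with pivot = 9:

Initial array: [14, 1, 19, 17, 9]

arr[0]=14 > 9: no swap
arr[1]=1 <= 9: swap with position 0, array becomes [1, 14, 19, 17, 9]
arr[2]=19 > 9: no swap
arr[3]=17 > 9: no swap

Place pivot at position 1: [1, 9, 19, 17, 14]
Pivot position: 1

After partitioning with pivot 9, the array becomes [1, 9, 19, 17, 14]. The pivot is placed at index 1. All elements to the left of the pivot are <= 9, and all elements to the right are > 9.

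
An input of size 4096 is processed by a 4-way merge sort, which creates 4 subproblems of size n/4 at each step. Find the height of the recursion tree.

For divide and conquer with division factor 4:

Problem sizes at each level:
Level 0: 4096
Level 1: 1024
Level 2: 256
Level 3: 64
Level 4: 16
Level 5: 4
Level 6: 1

The root is level 0 and the size-1 base case is level 6 (the tree spans levels 0 through 6, i.e. 7 levels counting the root), so the depth is the number of divisions: log_4(4096) = 6

The recursion tree depth is log_4(4096) = 6. At each level, the problem size is divided by 4, so it takes 6 divisions to reduce to a base case of size 1. The algorithm makes 4 recursive calls at each level.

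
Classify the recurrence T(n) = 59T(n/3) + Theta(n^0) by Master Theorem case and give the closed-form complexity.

Master Theorem for T(n) = 59T(n/3) + O(n^0):

a = 59, b = 3, c = 0
log_b(a) = log_3(59) = 3.7115

Case 1: c = 0 < log_3(59) = 3.7115
T(n) = O(n^(log_3 59))

For T(n) = 59T(n/3) + O(n^0): log_3(59) = 3.7115. This is Case 1 of the Master Theorem (c < log_b(a), work dominated by leaves), giving O(n^(log_3 59)).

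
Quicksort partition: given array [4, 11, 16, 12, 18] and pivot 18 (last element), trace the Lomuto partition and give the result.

Lomuto partition with pivot = 18:

Initial array: [4, 11, 16, 12, 18]

arr[0]=4 <= 18: swap with position 0, array becomes [4, 11, 16, 12, 18]
arr[1]=11 <= 18: swap with position 1, array becomes [4, 11, 16, 12, 18]
arr[2]=16 <= 18: swap with position 2, array becomes [4, 11, 16, 12, 18]
arr[3]=12 <= 18: swap with position 3, array becomes [4, 11, 16, 12, 18]

Place pivot at position 4: [4, 11, 16, 12, 18]
Pivot position: 4

After partitioning with pivot 18, the array becomes [4, 11, 16, 12, 18]. The pivot is placed at index 4. All elements to the left of the pivot are <= 18, and all elements to the right are > 18.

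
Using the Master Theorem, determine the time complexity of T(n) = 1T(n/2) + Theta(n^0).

Master Theorem for T(n) = 1T(n/2) + O(n^0):

a = 1, b = 2, c = 0
log_b(a) = log_2(1) = 0.0000

Case 2: c = 0 = log_2(1) = 0.0000
T(n) = O(n^0 log n) = O(log n)

For T(n) = 1T(n/2) + O(n^0): log_2(1) = 0.0000. This is Case 2 of the Master Theorem (c = log_b(a), equal work at all levels), giving O(log n).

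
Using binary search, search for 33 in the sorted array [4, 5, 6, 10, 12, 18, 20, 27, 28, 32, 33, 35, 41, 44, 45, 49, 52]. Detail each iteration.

Binary search for 33 in [4, 5, 6, 10, 12, 18, 20, 27, 28, 32, 33, 35, 41, 44, 45, 49, 52]:

lo=0, hi=16, mid=8, arr[mid]=28 -> 28 < 33, search right half
lo=9, hi=16, mid=12, arr[mid]=41 -> 41 > 33, search left half
lo=9, hi=11, mid=10, arr[mid]=33 -> Found target at index 10!

Binary search finds 33 at index 10 after 3 comparisons. The search repeatedly halves the search space by comparing with the middle element.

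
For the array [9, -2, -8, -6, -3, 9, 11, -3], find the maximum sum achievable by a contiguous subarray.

Using Kadane's algorithm on [9, -2, -8, -6, -3, 9, 11, -3]:

Scanning through the array:
Position 1 (value -2): max_ending_here = 7, max_so_far = 9
Position 2 (value -8): max_ending_here = -1, max_so_far = 9
Position 3 (value -6): max_ending_here = -6, max_so_far = 9
Position 4 (value -3): max_ending_here = -3, max_so_far = 9
Position 5 (value 9): max_ending_here = 9, max_so_far = 9
Position 6 (value 11): max_ending_here = 20, max_so_far = 20
Position 7 (value -3): max_ending_here = 17, max_so_far = 20

Maximum subarray: [9, 11]
Maximum sum: 20

The maximum subarray is [9, 11] with sum 20. This subarray runs from index 5 to index 6.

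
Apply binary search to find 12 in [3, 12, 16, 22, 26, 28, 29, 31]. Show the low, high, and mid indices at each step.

Binary search for 12 in [3, 12, 16, 22, 26, 28, 29, 31]:

lo=0, hi=7, mid=3, arr[mid]=22 -> 22 > 12, search left half
lo=0, hi=2, mid=1, arr[mid]=12 -> Found target at index 1!

Binary search finds 12 at index 1 after 2 comparisons. The search repeatedly halves the search space by comparing with the middle element.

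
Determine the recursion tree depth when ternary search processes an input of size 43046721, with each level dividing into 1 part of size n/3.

For divide and conquer with division factor 3:

Problem sizes at each level:
Level 0: 43046721
Level 1: 14348907
Level 2: 4782969
Level 3: 1594323
Level 4: 531441
Level 5: 177147
Level 6: 59049
Level 7: 19683
Level 8: 6561
Level 9: 2187
Level 10: 729
Level 11: 243
Level 12: 81
Level 13: 27
Level 14: 9
Level 15: 3
Level 16: 1

The root is level 0 and the size-1 base case is level 16 (the tree spans levels 0 through 16, i.e. 17 levels counting the root), so the depth is the number of divisions: log_3(43046721) = 16

The recursion tree depth is log_3(43046721) = 16. At each level, the problem size is divided by 3, so it takes 16 divisions to reduce to a base case of size 1. The algorithm makes 1 recursive call at each level.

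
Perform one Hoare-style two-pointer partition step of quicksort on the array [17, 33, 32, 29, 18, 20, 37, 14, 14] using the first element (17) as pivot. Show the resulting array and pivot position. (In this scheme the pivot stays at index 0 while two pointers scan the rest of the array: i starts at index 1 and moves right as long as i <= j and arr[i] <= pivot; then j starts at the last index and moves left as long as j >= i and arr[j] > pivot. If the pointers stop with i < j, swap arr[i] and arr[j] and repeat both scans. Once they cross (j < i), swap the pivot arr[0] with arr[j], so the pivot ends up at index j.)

Hoare-style two-pointer partition with pivot = 17:

Initial array: [17, 33, 32, 29, 18, 20, 37, 14, 14]

Pointers start at i = 1, j = 8.
i stops at index 1 (arr[1]=33 > 17), j stops at index 8 (arr[8]=14 <= 17): swap arr[1] and arr[8], array becomes [17, 14, 32, 29, 18, 20, 37, 14, 33]
i stops at index 2 (arr[2]=32 > 17), j stops at index 7 (arr[7]=14 <= 17): swap arr[2] and arr[7], array becomes [17, 14, 14, 29, 18, 20, 37, 32, 33]
i ends at 3, j ends at 2: the pointers have crossed (j < i), so scanning stops.

Swap pivot arr[0] with arr[2] to place pivot at position 2: [14, 14, 17, 29, 18, 20, 37, 32, 33]
Pivot position: 2

After partitioning with pivot 17, the array becomes [14, 14, 17, 29, 18, 20, 37, 32, 33]. The pivot is placed at index 2. All elements to the left of the pivot are <= 17, and all elements to the right are > 17.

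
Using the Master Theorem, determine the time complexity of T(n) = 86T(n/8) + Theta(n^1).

Master Theorem for T(n) = 86T(n/8) + O(n^1):

a = 86, b = 8, c = 1
log_b(a) = log_8(86) = 2.1421

Case 1: c = 1 < log_8(86) = 2.1421
T(n) = O(n^(log_8 86))

For T(n) = 86T(n/8) + O(n^1): log_8(86) = 2.1421. This is Case 1 of the Master Theorem (c < log_b(a), work dominated by leaves), giving O(n^(log_8 86)).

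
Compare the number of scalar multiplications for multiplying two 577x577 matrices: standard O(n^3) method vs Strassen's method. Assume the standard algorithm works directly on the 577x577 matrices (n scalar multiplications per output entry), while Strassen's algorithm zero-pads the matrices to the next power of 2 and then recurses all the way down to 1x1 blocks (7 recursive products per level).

Matrix multiplication for 577x577 matrices:

Strassen's algorithm requires power-of-2 dimensions. Pad 577x577 to 1024x1024 (next power of 2).

Standard algorithm: 577^3 = 192100033 multiplications
Strassen's algorithm: 7^(log2(1024)) = 7^10 = 282475249 multiplications
Difference: 192100033 - 282475249 = -90375216 (Strassen uses MORE here due to padding overhead — for small or just-over-power-of-2 n, padding can outweigh the per-level savings)

Standard: 192100033 multiplications (577^3). Strassen: 282475249 multiplications (7^10, after padding to 1024x1024). Strassen reduces 8 recursive multiplications to 7 at each level.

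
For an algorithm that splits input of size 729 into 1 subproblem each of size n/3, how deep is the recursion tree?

For divide and conquer with division factor 3:

Problem sizes at each level:
Level 0: 729
Level 1: 243
Level 2: 81
Level 3: 27
Level 4: 9
Level 5: 3
Level 6: 1

The root is level 0 and the size-1 base case is level 6 (the tree spans levels 0 through 6, i.e. 7 levels counting the root), so the depth is the number of divisions: log_3(729) = 6

The recursion tree depth is log_3(729) = 6. At each level, the problem size is divided by 3, so it takes 6 divisions to reduce to a base case of size 1. The algorithm makes 1 recursive call at each level.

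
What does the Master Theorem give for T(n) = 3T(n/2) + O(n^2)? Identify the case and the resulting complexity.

Master Theorem for T(n) = 3T(n/2) + O(n^2):

a = 3, b = 2, c = 2
log_b(a) = log_2(3) = 1.5850

Case 3: c = 2 > log_2(3) = 1.5850
T(n) = O(n^2) = O(n^2)

For T(n) = 3T(n/2) + O(n^2): log_2(3) = 1.5850. This is Case 3 of the Master Theorem (c > log_b(a), work dominated by root), giving O(n^2).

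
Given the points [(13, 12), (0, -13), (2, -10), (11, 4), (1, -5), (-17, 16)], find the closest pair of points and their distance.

Computing all pairwise distances among 6 points:

d((13, 12), (0, -13)) = 28.178
d((13, 12), (2, -10)) = 24.5967
d((13, 12), (11, 4)) = 8.2462
d((13, 12), (1, -5)) = 20.8087
d((13, 12), (-17, 16)) = 30.2655
d((0, -13), (2, -10)) = 3.6056 <-- minimum
d((0, -13), (11, 4)) = 20.2485
d((0, -13), (1, -5)) = 8.0623
d((0, -13), (-17, 16)) = 33.6155
d((2, -10), (11, 4)) = 16.6433
d((2, -10), (1, -5)) = 5.099
d((2, -10), (-17, 16)) = 32.2025
d((11, 4), (1, -5)) = 13.4536
d((11, 4), (-17, 16)) = 30.4631
d((1, -5), (-17, 16)) = 27.6586

Closest pair: (0, -13) and (2, -10) with distance 3.6056

The closest pair is (0, -13) and (2, -10) with Euclidean distance 3.6056. For 6 points, brute-force pairwise comparison is shown above. For large n, the divide-and-conquer algorithm (sort by x, recurse on halves, check the dividing strip) achieves O(n log n).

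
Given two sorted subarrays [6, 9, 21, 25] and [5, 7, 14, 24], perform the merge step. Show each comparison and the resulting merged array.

Merging process:

Compare 6 vs 5: take 5 from right. Merged: [5]
Compare 6 vs 7: take 6 from left. Merged: [5, 6]
Compare 9 vs 7: take 7 from right. Merged: [5, 6, 7]
Compare 9 vs 14: take 9 from left. Merged: [5, 6, 7, 9]
Compare 21 vs 14: take 14 from right. Merged: [5, 6, 7, 9, 14]
Compare 21 vs 24: take 21 from left. Merged: [5, 6, 7, 9, 14, 21]
Compare 25 vs 24: take 24 from right. Merged: [5, 6, 7, 9, 14, 21, 24]
Append remaining from left: [25]. Merged: [5, 6, 7, 9, 14, 21, 24, 25]

Final merged array: [5, 6, 7, 9, 14, 21, 24, 25]
Total comparisons: 7

The merged array is [5, 6, 7, 9, 14, 21, 24, 25], requiring 7 comparisons. The merge step runs in O(n) time where n is the total number of elements.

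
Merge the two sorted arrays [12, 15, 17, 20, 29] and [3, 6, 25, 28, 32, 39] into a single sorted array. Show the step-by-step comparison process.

Merging process:

Compare 12 vs 3: take 3 from right. Merged: [3]
Compare 12 vs 6: take 6 from right. Merged: [3, 6]
Compare 12 vs 25: take 12 from left. Merged: [3, 6, 12]
Compare 15 vs 25: take 15 from left. Merged: [3, 6, 12, 15]
Compare 17 vs 25: take 17 from left. Merged: [3, 6, 12, 15, 17]
Compare 20 vs 25: take 20 from left. Merged: [3, 6, 12, 15, 17, 20]
Compare 29 vs 25: take 25 from right. Merged: [3, 6, 12, 15, 17, 20, 25]
Compare 29 vs 28: take 28 from right. Merged: [3, 6, 12, 15, 17, 20, 25, 28]
Compare 29 vs 32: take 29 from left. Merged: [3, 6, 12, 15, 17, 20, 25, 28, 29]
Append remaining from right: [32, 39]. Merged: [3, 6, 12, 15, 17, 20, 25, 28, 29, 32, 39]

Final merged array: [3, 6, 12, 15, 17, 20, 25, 28, 29, 32, 39]
Total comparisons: 9

The merged array is [3, 6, 12, 15, 17, 20, 25, 28, 29, 32, 39], requiring 9 comparisons. The merge step runs in O(n) time where n is the total number of elements.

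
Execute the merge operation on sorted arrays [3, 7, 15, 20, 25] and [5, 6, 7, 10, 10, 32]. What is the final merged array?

Merging process:

Compare 3 vs 5: take 3 from left. Merged: [3]
Compare 7 vs 5: take 5 from right. Merged: [3, 5]
Compare 7 vs 6: take 6 from right. Merged: [3, 5, 6]
Compare 7 vs 7: take 7 from left. Merged: [3, 5, 6, 7]
Compare 15 vs 7: take 7 from right. Merged: [3, 5, 6, 7, 7]
Compare 15 vs 10: take 10 from right. Merged: [3, 5, 6, 7, 7, 10]
Compare 15 vs 10: take 10 from right. Merged: [3, 5, 6, 7, 7, 10, 10]
Compare 15 vs 32: take 15 from left. Merged: [3, 5, 6, 7, 7, 10, 10, 15]
Compare 20 vs 32: take 20 from left. Merged: [3, 5, 6, 7, 7, 10, 10, 15, 20]
Compare 25 vs 32: take 25 from left. Merged: [3, 5, 6, 7, 7, 10, 10, 15, 20, 25]
Append remaining from right: [32]. Merged: [3, 5, 6, 7, 7, 10, 10, 15, 20, 25, 32]

Final merged array: [3, 5, 6, 7, 7, 10, 10, 15, 20, 25, 32]
Total comparisons: 10

The merged array is [3, 5, 6, 7, 7, 10, 10, 15, 20, 25, 32], requiring 10 comparisons. The merge step runs in O(n) time where n is the total number of elements.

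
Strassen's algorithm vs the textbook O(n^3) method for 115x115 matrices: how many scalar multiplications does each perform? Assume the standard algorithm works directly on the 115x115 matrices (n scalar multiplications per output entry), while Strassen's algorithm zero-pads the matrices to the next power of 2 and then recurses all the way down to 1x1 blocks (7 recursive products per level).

Matrix multiplication for 115x115 matrices:

Strassen's algorithm requires power-of-2 dimensions. Pad 115x115 to 128x128 (next power of 2).

Standard algorithm: 115^3 = 1520875 multiplications
Strassen's algorithm: 7^(log2(128)) = 7^7 = 823543 multiplications
Savings: 1520875 - 823543 = 697332 multiplications

Standard: 1520875 multiplications (115^3). Strassen: 823543 multiplications (7^7, after padding to 128x128). Strassen reduces 8 recursive multiplications to 7 at each level.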